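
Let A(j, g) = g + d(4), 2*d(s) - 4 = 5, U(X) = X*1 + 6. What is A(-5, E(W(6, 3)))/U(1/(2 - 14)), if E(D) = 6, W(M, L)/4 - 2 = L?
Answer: 126/71 ≈ 1.7746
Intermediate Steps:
W(M, L) = 8 + 4*L
U(X) = 6 + X (U(X) = X + 6 = 6 + X)
d(s) = 9/2 (d(s) = 2 + (½)*5 = 2 + 5/2 = 9/2)
A(j, g) = 9/2 + g (A(j, g) = g + 9/2 = 9/2 + g)
A(-5, E(W(6, 3)))/U(1/(2 - 14)) = (9/2 + 6)/(6 + 1/(2 - 14)) = 21/(2*(6 + 1/(-12))) = 21/(2*(6 - 1/12)) = 21/(2*(71/12)) = (21/2)*(12/71) = 126/71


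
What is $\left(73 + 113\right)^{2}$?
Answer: $34596$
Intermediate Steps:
$\left(73 + 113\right)^{2} = 186^{2} = 34596$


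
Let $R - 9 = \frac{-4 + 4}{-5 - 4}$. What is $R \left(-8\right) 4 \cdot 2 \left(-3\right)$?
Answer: $1728$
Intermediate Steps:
$R = 9$ ($R = 9 + \frac{-4 + 4}{-5 - 4} = 9 + \frac{0}{-9} = 9 + 0 \left(- \frac{1}{9}\right) = 9 + 0 = 9$)
$R \left(-8\right) 4 \cdot 2 \left(-3\right) = 9 \left(-8\right) 4 \cdot 2 \left(-3\right) = \left(-72\right) 8 \left(-3\right) = \left(-576\right) \left(-3\right) = 1728$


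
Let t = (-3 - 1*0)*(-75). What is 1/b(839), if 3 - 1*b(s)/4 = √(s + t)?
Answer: -3/4220 - √266/2110 ≈ -0.0084405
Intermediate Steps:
t = 225 (t = (-3 + 0)*(-75) = -3*(-75) = 225)
b(s) = 12 - 4*√(225 + s) (b(s) = 12 - 4*√(s + 225) = 12 - 4*√(225 + s))
1/b(839) = 1/(12 - 4*√(225 + 839)) = 1/(12 - 8*√266)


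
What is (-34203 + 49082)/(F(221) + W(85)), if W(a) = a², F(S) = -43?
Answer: 14879/7182 ≈ 2.0717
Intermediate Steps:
(-34203 + 49082)/(F(221) + W(85)) = (-34203 + 49082)/(-43 + 85²) = 14879/(-43 + 7225) = 14879/7182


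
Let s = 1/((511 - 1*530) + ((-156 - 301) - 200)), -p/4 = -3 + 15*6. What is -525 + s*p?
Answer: -88638/169 ≈ -524.49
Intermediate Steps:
p = -348 (p = -4*(-3 + 15*6) = -4*(-3 + 90) = -4*87 = -348)
s = -1/676 (s = 1/((511 - 530) + (-457 - 200)) = 1/(-19 - 657) = 1/(-676) = -1/676 ≈ -0.0014793)
-525 + s*p = -525 - 1/676*(-348) = -525 + 87/169 = -88638/169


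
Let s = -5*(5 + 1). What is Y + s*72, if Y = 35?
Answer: -2125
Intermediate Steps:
s = -30 (s = -5*6 = -30)
Y + s*72 = 35 - 30*72 = 35 - 2160 = -2125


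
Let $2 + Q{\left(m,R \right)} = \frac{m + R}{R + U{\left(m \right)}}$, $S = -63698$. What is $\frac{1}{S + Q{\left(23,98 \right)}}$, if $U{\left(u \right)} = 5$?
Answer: $- \frac{103}{6560979} \approx -1.5699 \cdot 10^{-5}$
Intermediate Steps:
$Q{\left(m,R \right)} = -2 + \frac{R + m}{5 + R}$ ($Q{\left(m,R \right)} = -2 + \frac{m + R}{R + 5} = -2 + \frac{R + m}{5 + R}$)
$\frac{1}{S + Q{\left(23,98 \right)}} = \frac{1}{-63698 + \frac{-10 + 23 - 98}{5 + 98}} = \frac{1}{-63698 + \frac{-10 + 23 - 98}{103}} = \frac{1}{-63698 + \frac{1}{103} \left(-85\right)} = \frac{1}{-63698 - \frac{85}{103}} = \frac{1}{- \frac{6560979}{103}} = - \frac{103}{6560979}$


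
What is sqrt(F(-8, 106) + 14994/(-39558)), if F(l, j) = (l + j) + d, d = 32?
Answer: sqrt(5634318463)/6593 ≈ 11.385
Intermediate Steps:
F(l, j) = 32 + j + l (F(l, j) = (l + j) + 32 = (j + l) + 32 = 32 + j + l)
sqrt(F(-8, 106) + 14994/(-39558)) = sqrt((32 + 106 - 8) + 14994/(-39558)) = sqrt(130 + 14994*(-1/39558)) = sqrt(130 - 2499/6593) = sqrt(854591/6593) = sqrt(5634318463)/6593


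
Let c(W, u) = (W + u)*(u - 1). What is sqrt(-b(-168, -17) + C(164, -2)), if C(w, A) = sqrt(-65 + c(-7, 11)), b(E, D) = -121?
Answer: sqrt(121 + 5*I) ≈ 11.002 + 0.2272*I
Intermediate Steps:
c(W, u) = (-1 + u)*(W + u) (c(W, u) = (W + u)*(-1 + u) = (-1 + u)*(W + u))
C(w, A) = 5*I (C(w, A) = sqrt(-65 + (11**2 - 1*(-7) - 1*11 - 7*11)) = sqrt(-65 + (121 + 7 - 11 - 77)) = sqrt(-65 + 40) = sqrt(-25) = 5*I)
sqrt(-b(-168, -17) + C(164, -2)) = sqrt(-1*(-121) + 5*I) = sqrt(121 + 5*I)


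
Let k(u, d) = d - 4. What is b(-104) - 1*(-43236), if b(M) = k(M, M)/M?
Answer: 1124163/26 ≈ 43237.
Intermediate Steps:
k(u, d) = -4 + d
b(M) = (-4 + M)/M
b(-104) - 1*(-43236) = (-4 - 104)/(-104) - 1*(-43236) = -1/104*(-108) + 43236 = 27/26 + 43236 = 1124163/26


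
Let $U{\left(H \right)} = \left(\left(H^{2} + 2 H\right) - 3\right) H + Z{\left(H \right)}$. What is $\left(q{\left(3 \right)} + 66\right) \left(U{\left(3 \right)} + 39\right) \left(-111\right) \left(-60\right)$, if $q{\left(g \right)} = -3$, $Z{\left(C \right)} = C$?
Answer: $32727240$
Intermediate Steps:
$U{\left(H \right)} = H + H \left(-3 + H^{2} + 2 H\right)$ ($U{\left(H \right)} = \left(\left(H^{2} + 2 H\right) - 3\right) H + H = \left(-3 + H^{2} + 2 H\right) H + H = H \left(-3 + H^{2} + 2 H\right) + H = H + H \left(-3 + H^{2} + 2 H\right)$)
$\left(q{\left(3 \right)} + 66\right) \left(U{\left(3 \right)} + 39\right) \left(-111\right) \left(-60\right) = \left(-3 + 66\right) \left(3 \left(-2 + 3^{2} + 2 \cdot 3\right) + 39\right) \left(-111\right) \left(-60\right) = 63 \left(3 \left(-2 + 9 + 6\right) + 39\right) \left(-111\right) \left(-60\right) = 63 \left(3 \cdot 13 + 39\right) \left(-111\right) \left(-60\right) = 63 \left(39 + 39\right) \left(-111\right) \left(-60\right) = 63 \cdot 78 \left(-111\right) \left(-60\right) = 4914 \left(-111\right) \left(-60\right) = \left(-545454\right) \left(-60\right) = 32727240$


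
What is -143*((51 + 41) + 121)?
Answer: -30459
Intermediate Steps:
-143*((51 + 41) + 121) = -143*(92 + 121) = -143*213 = -30459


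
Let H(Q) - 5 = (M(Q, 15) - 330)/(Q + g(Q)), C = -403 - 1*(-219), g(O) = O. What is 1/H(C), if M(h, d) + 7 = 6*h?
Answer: 368/3281 ≈ 0.11216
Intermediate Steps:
M(h, d) = -7 + 6*h
C = -184 (C = -403 + 219 = -184)
H(Q) = 5 + (-337 + 6*Q)/(2*Q) (H(Q) = 5 + ((-7 + 6*Q) - 330)/(Q + Q) = 5 + (-337 + 6*Q)/((2*Q)) = 5 + (-337 + 6*Q)*(1/(2*Q)) = 5 + (-337 + 6*Q)/(2*Q))
1/H(C) = 1/(8 - 337/2/(-184)) = 1/(8 - 337/2*(-1/184)) = 1/(8 + 337/368) = 1/(3281/368) = 368/3281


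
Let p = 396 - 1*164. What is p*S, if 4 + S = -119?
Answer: -28536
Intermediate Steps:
S = -123 (S = -4 - 119 = -123)
p = 232 (p = 396 - 164 = 232)
p*S = 232*(-123) = -28536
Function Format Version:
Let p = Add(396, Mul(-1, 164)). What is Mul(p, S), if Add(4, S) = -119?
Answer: -28536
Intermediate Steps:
S = -123 (S = Add(-4, -119) = -123)
p = 232 (p = Add(396, -164) = 232)
Mul(p, S) = Mul(232, -123) = -28536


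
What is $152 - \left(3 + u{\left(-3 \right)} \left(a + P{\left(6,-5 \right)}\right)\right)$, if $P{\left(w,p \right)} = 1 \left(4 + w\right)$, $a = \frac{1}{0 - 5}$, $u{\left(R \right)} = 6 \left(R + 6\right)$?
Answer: $- \frac{137}{5} \approx -27.4$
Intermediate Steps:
$u{\left(R \right)} = 36 + 6 R$ ($u{\left(R \right)} = 6 \left(6 + R\right) = 36 + 6 R$)
$a = - \frac{1}{5}$ ($a = \frac{1}{0 - 5} = \frac{1}{-5} = - \frac{1}{5} \approx -0.2$)
$P{\left(w,p \right)} = 4 + w$
$152 - \left(3 + u{\left(-3 \right)} \left(a + P{\left(6,-5 \right)}\right)\right) = 152 - \left(3 + \left(36 + 6 \left(-3\right)\right) \left(- \frac{1}{5} + \left(4 + 6\right)\right)\right) = 152 - \left(3 + \left(36 - 18\right) \left(- \frac{1}{5} + 10\right)\right) = 152 - \left(3 + 18 \cdot \frac{49}{5}\right) = 152 - \left(3 + \frac{882}{5}\right) = 152 - \frac{897}{5} = - \frac{137}{5}$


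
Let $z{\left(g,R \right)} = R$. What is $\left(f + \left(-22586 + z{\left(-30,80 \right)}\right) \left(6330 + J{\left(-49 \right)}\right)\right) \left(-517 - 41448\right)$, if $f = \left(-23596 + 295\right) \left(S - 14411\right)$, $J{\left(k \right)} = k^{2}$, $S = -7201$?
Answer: $-12886667845590$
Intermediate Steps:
$f = 503581212$ ($f = \left(-23596 + 295\right) \left(-7201 - 14411\right) = \left(-23301\right) \left(-21612\right) = 503581212$)
$\left(f + \left(-22586 + z{\left(-30,80 \right)}\right) \left(6330 + J{\left(-49 \right)}\right)\right) \left(-517 - 41448\right) = \left(503581212 + \left(-22586 + 80\right) \left(6330 + \left(-49\right)^{2}\right)\right) \left(-517 - 41448\right) = \left(503581212 - 22506 \left(6330 + 2401\right)\right) \left(-41965\right) = \left(503581212 - 196499886\right) \left(-41965\right) = 307081326 \left(-41965\right) = -12886667845590$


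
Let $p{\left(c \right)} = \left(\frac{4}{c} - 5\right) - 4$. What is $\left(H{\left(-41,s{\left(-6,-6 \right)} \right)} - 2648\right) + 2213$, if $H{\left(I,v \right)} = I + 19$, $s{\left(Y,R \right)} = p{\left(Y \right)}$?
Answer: $-457$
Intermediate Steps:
$p{\left(c \right)} = -9 + \frac{4}{c}$ ($p{\left(c \right)} = \left(-5 + \frac{4}{c}\right) - 4 = -9 + \frac{4}{c}$)
$s{\left(Y,R \right)} = -9 + \frac{4}{Y}$
$H{\left(I,v \right)} = 19 + I$
$\left(H{\left(-41,s{\left(-6,-6 \right)} \right)} - 2648\right) + 2213 = \left(\left(19 - 41\right) - 2648\right) + 2213 = \left(-22 - 2648\right) + 2213 = -2670 + 2213 = -457$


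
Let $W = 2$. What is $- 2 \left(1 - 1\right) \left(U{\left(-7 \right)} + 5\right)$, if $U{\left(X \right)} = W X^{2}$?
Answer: $0$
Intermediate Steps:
$U{\left(X \right)} = 2 X^{2}$
$- 2 \left(1 - 1\right) \left(U{\left(-7 \right)} + 5\right) = - 2 \left(1 - 1\right) \left(2 \left(-7\right)^{2} + 5\right) = \left(-2\right) 0 \left(2 \cdot 49 + 5\right) = 0 \left(98 + 5\right) = 0 \cdot 103 = 0$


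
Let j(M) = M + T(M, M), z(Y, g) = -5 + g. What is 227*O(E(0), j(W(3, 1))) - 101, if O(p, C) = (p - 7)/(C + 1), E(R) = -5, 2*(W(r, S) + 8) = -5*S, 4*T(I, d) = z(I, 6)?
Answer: 7159/37 ≈ 193.49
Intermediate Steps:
T(I, d) = 1/4 (T(I, d) = (-5 + 6)/4 = (1/4)*1 = 1/4)
W(r, S) = -8 - 5*S/2 (W(r, S) = -8 + (-5*S)/2 = -8 - 5*S/2)
j(M) = 1/4 + M (j(M) = M + 1/4 = 1/4 + M)
O(p, C) = (-7 + p)/(1 + C)
227*O(E(0), j(W(3, 1))) - 101 = 227*((-7 - 5)/(1 + (1/4 + (-8 - 5/2*1)))) - 101 = 227*(-12/(1 + (1/4 + (-8 - 5/2)))) - 101 = 227*(-12/(1 + (1/4 - 21/2))) - 101 = 227*(-12/(1 - 41/4)) - 101 = 227*(-12/(-37/4)) - 101 = 227*(-4/37*(-12)) - 101 = 227*(48/37) - 101 = 10896/37 - 101 = 7159/37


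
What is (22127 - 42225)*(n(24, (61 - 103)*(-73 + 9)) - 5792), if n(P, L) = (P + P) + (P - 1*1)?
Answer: 114980658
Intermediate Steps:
n(P, L) = -1 + 3*P (n(P, L) = 2*P + (P - 1) = 2*P + (-1 + P) = -1 + 3*P)
(22127 - 42225)*(n(24, (61 - 103)*(-73 + 9)) - 5792) = (22127 - 42225)*((-1 + 3*24) - 5792) = -20098*((-1 + 72) - 5792) = -20098*(71 - 5792) = -20098*(-5721) = 114980658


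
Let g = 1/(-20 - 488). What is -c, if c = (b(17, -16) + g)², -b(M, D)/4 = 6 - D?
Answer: -1998537025/258064 ≈ -7744.3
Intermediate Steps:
b(M, D) = -24 + 4*D (b(M, D) = -4*(6 - D) = -24 + 4*D)
g = -1/508 (g = 1/(-508) = -1/508 ≈ -0.0019685)
c = 1998537025/258064 (c = ((-24 + 4*(-16)) - 1/508)² = ((-24 - 64) - 1/508)² = (-88 - 1/508)² = (-44705/508)² = 1998537025/258064 ≈ 7744.3)
-c = -1*1998537025/258064 = -1998537025/258064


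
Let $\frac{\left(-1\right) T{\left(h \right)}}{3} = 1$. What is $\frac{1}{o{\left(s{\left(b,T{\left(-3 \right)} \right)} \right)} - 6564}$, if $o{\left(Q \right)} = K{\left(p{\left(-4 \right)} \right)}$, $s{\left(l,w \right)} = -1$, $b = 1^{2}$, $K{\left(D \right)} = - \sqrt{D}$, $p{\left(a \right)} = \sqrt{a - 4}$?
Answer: $- \frac{1}{6564 + 2^{\frac{3}{4}} \sqrt{i}} \approx -0.00015232 + 2.7591 \cdot 10^{-8} i$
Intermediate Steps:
$p{\left(a \right)} = \sqrt{-4 + a}$
$T{\left(h \right)} = -3$ ($T{\left(h \right)} = \left(-3\right) 1 = -3$)
$b = 1$
$o{\left(Q \right)} = - 2^{\frac{3}{4}} \sqrt{i}$ ($o{\left(Q \right)} = - \sqrt{\sqrt{-4 - 4}} = - \sqrt{\sqrt{-8}} = - \sqrt{2 i \sqrt{2}} = - 2^{\frac{3}{4}} \sqrt{i}$)
$\frac{1}{o{\left(s{\left(b,T{\left(-3 \right)} \right)} \right)} - 6564} = \frac{1}{- 2^{\frac{3}{4}} \sqrt{i} - 6564} = \frac{1}{-6564 - 2^{\frac{3}{4}} \sqrt{i}}$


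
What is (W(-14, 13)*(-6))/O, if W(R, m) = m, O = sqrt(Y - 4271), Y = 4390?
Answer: -78*sqrt(119)/119 ≈ -7.1502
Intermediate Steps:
O = sqrt(119) (O = sqrt(4390 - 4271) = sqrt(119) ≈ 10.909)
(W(-14, 13)*(-6))/O = (13*(-6))/(sqrt(119)) = -78*sqrt(119)/119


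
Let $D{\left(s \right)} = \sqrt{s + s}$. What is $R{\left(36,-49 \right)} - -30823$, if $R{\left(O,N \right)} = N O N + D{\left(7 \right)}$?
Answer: $117259 + \sqrt{14} \approx 1.1726 \cdot 10^{5}$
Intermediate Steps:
$D{\left(s \right)} = \sqrt{2} \sqrt{s}$ ($D{\left(s \right)} = \sqrt{2 s} = \sqrt{2} \sqrt{s}$)
$R{\left(O,N \right)} = \sqrt{14} + O N^{2}$ ($R{\left(O,N \right)} = N O N + \sqrt{2} \sqrt{7} = O N^{2} + \sqrt{14} = \sqrt{14} + O N^{2}$)
$R{\left(36,-49 \right)} - -30823 = \left(\sqrt{14} + 36 \left(-49\right)^{2}\right) - -30823 = \left(\sqrt{14} + 36 \cdot 2401\right) + 30823 = \left(\sqrt{14} + 86436\right) + 30823 = \left(86436 + \sqrt{14}\right) + 30823 = 117259 + \sqrt{14}$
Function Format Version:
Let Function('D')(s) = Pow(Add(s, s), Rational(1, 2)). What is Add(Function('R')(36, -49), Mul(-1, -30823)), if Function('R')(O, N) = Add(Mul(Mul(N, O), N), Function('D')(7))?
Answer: Add(117259, Pow(14, Rational(1, 2))) ≈ 1.1726e+5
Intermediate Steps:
Function('D')(s) = Mul(Pow(2, Rational(1, 2)), Pow(s, Rational(1, 2))) (Function('D')(s) = Pow(Mul(2, s), Rational(1, 2)) = Mul(Pow(2, Rational(1, 2)), Pow(s, Rational(1, 2))))
Function('R')(O, N) = Add(Pow(14, Rational(1, 2)), Mul(O, Pow(N, 2))) (Function('R')(O, N) = Add(Mul(Mul(N, O), N), Mul(Pow(2, Rational(1, 2)), Pow(7, Rational(1, 2)))) = Add(Mul(O, Pow(N, 2)), Pow(14, Rational(1, 2))) = Add(Pow(14, Rational(1, 2)), Mul(O, Pow(N, 2))))
Add(Function('R')(36, -49), Mul(-1, -30823)) = Add(Add(Pow(14, Rational(1, 2)), Mul(36, Pow(-49, 2))), Mul(-1, -30823)) = Add(Add(Pow(14, Rational(1, 2)), Mul(36, 2401)), 30823) = Add(Add(Pow(14, Rational(1, 2)), 86436), 30823) = Add(Add(86436, Pow(14, Rational(1, 2))), 30823) = Add(117259, Pow(14, Rational(1, 2)))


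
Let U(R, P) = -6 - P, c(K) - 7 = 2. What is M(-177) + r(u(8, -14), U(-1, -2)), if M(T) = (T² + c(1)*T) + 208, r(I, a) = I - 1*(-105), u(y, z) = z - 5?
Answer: 30030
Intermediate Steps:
c(K) = 9 (c(K) = 7 + 2 = 9)
u(y, z) = -5 + z
r(I, a) = 105 + I (r(I, a) = I + 105 = 105 + I)
M(T) = 208 + T² + 9*T (M(T) = (T² + 9*T) + 208 = 208 + T² + 9*T)
M(-177) + r(u(8, -14), U(-1, -2)) = (208 + (-177)² + 9*(-177)) + (105 + (-5 - 14)) = (208 + 31329 - 1593) + (105 - 19) = 29944 + 86 = 30030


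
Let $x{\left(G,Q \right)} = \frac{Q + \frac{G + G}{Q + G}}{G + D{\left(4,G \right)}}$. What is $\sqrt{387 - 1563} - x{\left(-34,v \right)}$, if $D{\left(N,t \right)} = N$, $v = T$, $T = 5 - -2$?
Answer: $\frac{257}{810} + 14 i \sqrt{6} \approx 0.31728 + 34.293 i$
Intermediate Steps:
$T = 7$ ($T = 5 + 2 = 7$)
$v = 7$
$x{\left(G,Q \right)} = \frac{Q + \frac{2 G}{G + Q}}{4 + G}$ ($x{\left(G,Q \right)} = \frac{Q + \frac{G + G}{Q + G}}{G + 4} = \frac{Q + \frac{2 G}{G + Q}}{4 + G}$)
$\sqrt{387 - 1563} - x{\left(-34,v \right)} = \sqrt{387 - 1563} - \frac{7^{2} + 2 \left(-34\right) - 238}{\left(-34\right)^{2} + 4 \left(-34\right) + 4 \cdot 7 - 238} = \sqrt{-1176} - \frac{49 - 68 - 238}{1156 - 136 + 28 - 238} = 14 i \sqrt{6} - \frac{1}{810} \left(-257\right) = 14 i \sqrt{6} - - \frac{257}{810} = 14 i \sqrt{6} + \frac{257}{810} = \frac{257}{810} + 14 i \sqrt{6}$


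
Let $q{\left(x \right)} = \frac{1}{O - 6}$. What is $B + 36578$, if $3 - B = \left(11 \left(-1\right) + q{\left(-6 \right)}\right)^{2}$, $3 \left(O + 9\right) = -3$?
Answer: $\frac{9333407}{256} \approx 36459.0$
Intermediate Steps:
$O = -10$ ($O = -9 + \frac{1}{3} \left(-3\right) = -9 - 1 = -10$)
$q{\left(x \right)} = - \frac{1}{16}$ ($q{\left(x \right)} = \frac{1}{-10 - 6} = \frac{1}{-16} = - \frac{1}{16}$)
$B = - \frac{30561}{256}$ ($B = 3 - \left(11 \left(-1\right) - \frac{1}{16}\right)^{2} = 3 - \left(-11 - \frac{1}{16}\right)^{2} = 3 - \left(- \frac{177}{16}\right)^{2} = 3 - \frac{31329}{256} = - \frac{30561}{256} \approx -119.38$)
$B + 36578 = - \frac{30561}{256} + 36578 = \frac{9333407}{256}$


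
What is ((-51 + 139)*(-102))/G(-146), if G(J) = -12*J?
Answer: -374/73 ≈ -5.1233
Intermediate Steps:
((-51 + 139)*(-102))/G(-146) = ((-51 + 139)*(-102))/((-12*(-146))) = (88*(-102))/1752 = -8976*1/1752 = -374/73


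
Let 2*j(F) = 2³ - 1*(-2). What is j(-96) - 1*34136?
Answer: -34131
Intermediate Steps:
j(F) = 5 (j(F) = (2³ - 1*(-2))/2 = (8 + 2)/2 = (½)*10 = 5)
j(-96) - 1*34136 = 5 - 1*34136 = 5 - 34136 = -34131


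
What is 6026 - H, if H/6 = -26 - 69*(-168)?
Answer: -63370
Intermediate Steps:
H = 69396 (H = 6*(-26 - 69*(-168)) = 6*(-26 + 11592) = 6*11566 = 69396)
6026 - H = 6026 - 1*69396 = 6026 - 69396 = -63370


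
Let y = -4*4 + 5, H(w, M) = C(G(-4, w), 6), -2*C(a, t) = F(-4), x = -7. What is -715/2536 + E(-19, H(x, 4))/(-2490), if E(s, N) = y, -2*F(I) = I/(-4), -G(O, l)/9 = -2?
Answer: -876227/3157320 ≈ -0.27752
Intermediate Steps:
G(O, l) = 18 (G(O, l) = -9*(-2) = 18)
F(I) = I/8 (F(I) = -I/(2*(-4)) = -I*(-1)/(2*4) = -(-1)*I/8 = I/8)
C(a, t) = ¼ (C(a, t) = -(-4)/16 = -½*(-½) = ¼)
H(w, M) = ¼
y = -11 (y = -16 + 5 = -11)
E(s, N) = -11
-715/2536 + E(-19, H(x, 4))/(-2490) = -715/2536 - 11/(-2490) = -715*1/2536 - 11*(-1/2490) = -715/2536 + 11/2490 = -876227/3157320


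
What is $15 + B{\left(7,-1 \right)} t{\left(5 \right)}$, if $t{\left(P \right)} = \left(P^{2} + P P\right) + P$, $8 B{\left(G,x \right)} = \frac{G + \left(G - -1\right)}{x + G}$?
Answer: $\frac{515}{16} \approx 32.188$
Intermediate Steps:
$B{\left(G,x \right)} = \frac{1 + 2 G}{8 \left(G + x\right)}$ ($B{\left(G,x \right)} = \frac{\left(G + \left(G - -1\right)\right) \frac{1}{x + G}}{8} = \frac{\left(G + \left(G + 1\right)\right) \frac{1}{G + x}}{8} = \frac{\left(G + \left(1 + G\right)\right) \frac{1}{G + x}}{8} = \frac{\left(1 + 2 G\right) \frac{1}{G + x}}{8} = \frac{\frac{1}{G + x} \left(1 + 2 G\right)}{8} = \frac{1 + 2 G}{8 \left(G + x\right)}$)
$t{\left(P \right)} = P + 2 P^{2}$ ($t{\left(P \right)} = \left(P^{2} + P^{2}\right) + P = 2 P^{2} + P = P + 2 P^{2}$)
$15 + B{\left(7,-1 \right)} t{\left(5 \right)} = 15 + \frac{\frac{1}{8} + \frac{1}{4} \cdot 7}{7 - 1} \cdot 5 \left(1 + 2 \cdot 5\right) = 15 + \frac{\frac{1}{8} + \frac{7}{4}}{6} \cdot 5 \left(1 + 10\right) = 15 + \frac{1}{6} \cdot \frac{15}{8} \cdot 5 \cdot 11 = 15 + \frac{5}{16} \cdot 55 = 15 + \frac{275}{16} = \frac{515}{16}$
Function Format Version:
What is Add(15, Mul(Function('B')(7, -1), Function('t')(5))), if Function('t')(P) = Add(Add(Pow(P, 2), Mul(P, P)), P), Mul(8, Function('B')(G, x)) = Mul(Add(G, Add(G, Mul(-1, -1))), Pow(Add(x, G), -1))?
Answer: Rational(515, 16) ≈ 32.188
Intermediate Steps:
Function('B')(G, x) = Mul(Rational(1, 8), Pow(Add(G, x), -1), Add(1, Mul(2, G))) (Function('B')(G, x) = Mul(Rational(1, 8), Mul(Add(G, Add(G, Mul(-1, -1))), Pow(Add(x, G), -1))) = Mul(Rational(1, 8), Mul(Add(G, Add(G, 1)), Pow(Add(G, x), -1))) = Mul(Rational(1, 8), Mul(Add(G, Add(1, G)), Pow(Add(G, x), -1))) = Mul(Rational(1, 8), Mul(Add(1, Mul(2, G)), Pow(Add(G, x), -1))) = Mul(Rational(1, 8), Mul(Pow(Add(G, x), -1), Add(1, Mul(2, G)))) = Mul(Rational(1, 8), Pow(Add(G, x), -1), Add(1, Mul(2, G))))
Function('t')(P) = Add(P, Mul(2, Pow(P, 2))) (Function('t')(P) = Add(Add(Pow(P, 2), Pow(P, 2)), P) = Add(Mul(2, Pow(P, 2)), P) = Add(P, Mul(2, Pow(P, 2))))
Add(15, Mul(Function('B')(7, -1), Function('t')(5))) = Add(15, Mul(Mul(Pow(Add(7, -1), -1), Add(Rational(1, 8), Mul(Rational(1, 4), 7))), Mul(5, Add(1, Mul(2, 5))))) = Add(15, Mul(Mul(Pow(6, -1), Add(Rational(1, 8), Rational(7, 4))), Mul(5, Add(1, 10)))) = Add(15, Mul(Mul(Rational(1, 6), Rational(15, 8)), Mul(5, 11))) = Add(15, Mul(Rational(5, 16), 55)) = Add(15, Rational(275, 16)) = Rational(515, 16)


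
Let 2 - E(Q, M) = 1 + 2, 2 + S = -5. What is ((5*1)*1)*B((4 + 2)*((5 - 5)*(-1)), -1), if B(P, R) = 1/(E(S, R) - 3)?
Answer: -5/4 ≈ -1.2500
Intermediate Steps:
S = -7 (S = -2 - 5 = -7)
E(Q, M) = -1 (E(Q, M) = 2 - (1 + 2) = 2 - 1*3 = 2 - 3 = -1)
B(P, R) = -¼ (B(P, R) = 1/(-1 - 3) = 1/(-4) = -¼)
((5*1)*1)*B((4 + 2)*((5 - 5)*(-1)), -1) = ((5*1)*1)*(-¼) = (5*1)*(-¼) = 5*(-¼) = -5/4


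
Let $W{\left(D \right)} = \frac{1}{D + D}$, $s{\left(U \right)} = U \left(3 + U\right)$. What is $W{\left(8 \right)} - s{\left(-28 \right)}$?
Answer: $- \frac{11199}{16} \approx -699.94$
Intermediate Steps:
$W{\left(D \right)} = \frac{1}{2 D}$
$W{\left(8 \right)} - s{\left(-28 \right)} = \frac{1}{2 \cdot 8} - - 28 \left(3 - 28\right) = \frac{1}{2} \cdot \frac{1}{8} - \left(-28\right) \left(-25\right) = \frac{1}{16} - 700 = - \frac{11199}{16}$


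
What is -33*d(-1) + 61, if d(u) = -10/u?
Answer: -269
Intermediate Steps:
-33*d(-1) + 61 = -(-330)/(-1) + 61 = -(-330)*(-1) + 61 = -33*10 + 61 = -330 + 61 = -269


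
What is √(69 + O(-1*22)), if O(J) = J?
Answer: √47 ≈ 6.8557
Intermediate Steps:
√(69 + O(-1*22)) = √(69 - 1*22) = √(69 - 22) = √47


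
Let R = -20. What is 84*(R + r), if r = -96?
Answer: -9744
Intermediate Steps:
84*(R + r) = 84*(-20 - 96) = 84*(-116) = -9744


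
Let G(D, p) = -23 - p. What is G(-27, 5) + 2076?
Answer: 2048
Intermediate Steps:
G(-27, 5) + 2076 = (-23 - 1*5) + 2076 = (-23 - 5) + 2076 = -28 + 2076 = 2048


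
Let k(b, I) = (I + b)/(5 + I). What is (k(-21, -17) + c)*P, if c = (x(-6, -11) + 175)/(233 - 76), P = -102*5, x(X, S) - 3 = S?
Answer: -338725/157 ≈ -2157.5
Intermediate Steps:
x(X, S) = 3 + S
P = -510
k(b, I) = (I + b)/(5 + I)
c = 167/157 (c = ((3 - 11) + 175)/(233 - 76) = (-8 + 175)/157 = 167*(1/157) = 167/157 ≈ 1.0637)
(k(-21, -17) + c)*P = ((-17 - 21)/(5 - 17) + 167/157)*(-510) = (-38/(-12) + 167/157)*(-510) = (-1/12*(-38) + 167/157)*(-510) = (19/6 + 167/157)*(-510) = (3985/942)*(-510) = -338725/157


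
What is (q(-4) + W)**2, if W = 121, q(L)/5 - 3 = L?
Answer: 13456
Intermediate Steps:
q(L) = 15 + 5*L
(q(-4) + W)**2 = ((15 + 5*(-4)) + 121)**2 = ((15 - 20) + 121)**2 = (-5 + 121)**2 = 116**2 = 13456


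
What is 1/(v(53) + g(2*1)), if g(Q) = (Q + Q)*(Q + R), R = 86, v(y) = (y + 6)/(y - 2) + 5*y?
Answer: 51/31526 ≈ 0.0016177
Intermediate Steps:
v(y) = 5*y + (6 + y)/(-2 + y) (v(y) = (6 + y)/(-2 + y) + 5*y = 5*y + (6 + y)/(-2 + y))
g(Q) = 2*Q*(86 + Q) (g(Q) = (Q + Q)*(Q + 86) = (2*Q)*(86 + Q) = 2*Q*(86 + Q))
1/(v(53) + g(2*1)) = 1/((6 - 9*53 + 5*53²)/(-2 + 53) + 2*(2*1)*(86 + 2*1)) = 1/((6 - 477 + 5*2809)/51 + 2*2*(86 + 2)) = 1/((6 - 477 + 14045)/51 + 2*2*88) = 1/((1/51)*13574 + 352) = 1/(13574/51 + 352) = 1/(31526/51) = 51/31526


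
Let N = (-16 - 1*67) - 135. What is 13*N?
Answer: -2834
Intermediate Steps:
N = -218 (N = (-16 - 67) - 135 = -83 - 135 = -218)
13*N = 13*(-218) = -2834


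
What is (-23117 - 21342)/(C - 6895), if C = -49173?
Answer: 44459/56068 ≈ 0.79295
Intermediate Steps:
(-23117 - 21342)/(C - 6895) = (-23117 - 21342)/(-49173 - 6895) = -44459/(-56068) = -44459*(-1/56068) = 44459/56068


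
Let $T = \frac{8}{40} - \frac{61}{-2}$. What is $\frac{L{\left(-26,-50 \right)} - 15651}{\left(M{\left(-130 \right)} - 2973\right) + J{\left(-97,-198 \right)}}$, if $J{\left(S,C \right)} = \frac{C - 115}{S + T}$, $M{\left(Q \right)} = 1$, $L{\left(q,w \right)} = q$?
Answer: $\frac{10393851}{1967306} \approx 5.2833$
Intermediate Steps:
$T = \frac{307}{10}$ ($T = 8 \cdot \frac{1}{40} - - \frac{61}{2} = \frac{1}{5} + \frac{61}{2} = \frac{307}{10} \approx 30.7$)
$J{\left(S,C \right)} = \frac{-115 + C}{\frac{307}{10} + S}$ ($J{\left(S,C \right)} = \frac{C - 115}{S + \frac{307}{10}} = \frac{-115 + C}{\frac{307}{10} + S}$)
$\frac{L{\left(-26,-50 \right)} - 15651}{\left(M{\left(-130 \right)} - 2973\right) + J{\left(-97,-198 \right)}} = \frac{-26 - 15651}{\left(1 - 2973\right) + \frac{10 \left(-115 - 198\right)}{307 + 10 \left(-97\right)}} = - \frac{15677}{\left(1 - 2973\right) + 10 \frac{1}{307 - 970} \left(-313\right)} = - \frac{15677}{-2972 + 10 \frac{1}{-663} \left(-313\right)} = - \frac{15677}{-2972 + 10 \left(- \frac{1}{663}\right) \left(-313\right)} = - \frac{15677}{-2972 + \frac{3130}{663}} = - \frac{15677}{- \frac{1967306}{663}} = \left(-15677\right) \left(- \frac{663}{1967306}\right) = \frac{10393851}{1967306}$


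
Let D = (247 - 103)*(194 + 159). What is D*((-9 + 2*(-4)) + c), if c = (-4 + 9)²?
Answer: 406656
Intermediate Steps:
D = 50832 (D = 144*353 = 50832)
c = 25 (c = 5² = 25)
D*((-9 + 2*(-4)) + c) = 50832*((-9 + 2*(-4)) + 25) = 50832*((-9 - 8) + 25) = 50832*(-17 + 25) = 50832*8 = 406656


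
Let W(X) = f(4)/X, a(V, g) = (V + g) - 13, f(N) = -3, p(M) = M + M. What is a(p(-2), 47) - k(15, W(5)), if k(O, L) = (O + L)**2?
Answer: -4434/25 ≈ -177.36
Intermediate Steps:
p(M) = 2*M
a(V, g) = -13 + V + g
W(X) = -3/X
k(O, L) = (L + O)**2
a(p(-2), 47) - k(15, W(5)) = (-13 + 2*(-2) + 47) - (-3/5 + 15)**2 = (-13 - 4 + 47) - (-3*1/5 + 15)**2 = 30 - (-3/5 + 15)**2 = 30 - (72/5)**2 = 30 - 1*5184/25 = 30 - 5184/25 = -4434/25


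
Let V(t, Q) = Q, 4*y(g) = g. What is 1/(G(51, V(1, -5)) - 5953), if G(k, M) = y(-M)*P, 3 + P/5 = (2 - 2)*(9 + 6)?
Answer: -4/23887 ≈ -0.00016746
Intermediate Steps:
P = -15 (P = -15 + 5*((2 - 2)*(9 + 6)) = -15 + 5*(0*15) = -15 + 5*0 = -15 + 0 = -15)
y(g) = g/4
G(k, M) = 15*M/4 (G(k, M) = ((-M)/4)*(-15) = -M/4*(-15) = 15*M/4)
1/(G(51, V(1, -5)) - 5953) = 1/((15/4)*(-5) - 5953) = 1/(-75/4 - 5953) = 1/(-23887/4) = -4/23887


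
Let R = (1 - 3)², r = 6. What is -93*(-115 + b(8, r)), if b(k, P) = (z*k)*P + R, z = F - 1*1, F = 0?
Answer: 14787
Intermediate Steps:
z = -1 (z = 0 - 1*1 = 0 - 1 = -1)
R = 4 (R = (-2)² = 4)
b(k, P) = 4 - P*k (b(k, P) = (-k)*P + 4 = -P*k + 4 = 4 - P*k)
-93*(-115 + b(8, r)) = -93*(-115 + (4 - 1*6*8)) = -93*(-115 + (4 - 48)) = -93*(-115 - 44) = -93*(-159) = 14787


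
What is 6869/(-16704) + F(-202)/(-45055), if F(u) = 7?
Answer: -309599723/752598720 ≈ -0.41137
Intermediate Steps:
6869/(-16704) + F(-202)/(-45055) = 6869/(-16704) + 7/(-45055) = 6869*(-1/16704) + 7*(-1/45055) = -6869/16704 - 7/45055 = -309599723/752598720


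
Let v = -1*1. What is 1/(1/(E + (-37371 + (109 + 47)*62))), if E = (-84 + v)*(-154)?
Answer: -14609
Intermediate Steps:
v = -1
E = 13090 (E = (-84 - 1)*(-154) = -85*(-154) = 13090)
1/(1/(E + (-37371 + (109 + 47)*62))) = 1/(1/(13090 + (-37371 + (109 + 47)*62))) = 1/(1/(13090 + (-37371 + 156*62))) = 1/(1/(13090 + (-37371 + 9672))) = 1/(1/(13090 - 27699)) = 1/(1/(-14609)) = 1/(-1/14609) = -14609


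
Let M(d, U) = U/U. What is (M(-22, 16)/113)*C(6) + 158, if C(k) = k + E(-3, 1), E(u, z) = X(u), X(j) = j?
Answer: 17857/113 ≈ 158.03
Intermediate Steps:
E(u, z) = u
M(d, U) = 1
C(k) = -3 + k (C(k) = k - 3 = -3 + k)
(M(-22, 16)/113)*C(6) + 158 = (1/113)*(-3 + 6) + 158 = (1*(1/113))*3 + 158 = (1/113)*3 + 158 = 3/113 + 158 = 17857/113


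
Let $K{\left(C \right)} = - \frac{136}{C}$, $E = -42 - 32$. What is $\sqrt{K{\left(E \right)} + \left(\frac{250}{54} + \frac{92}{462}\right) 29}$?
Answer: $\frac{\sqrt{93275282793}}{25641} \approx 11.911$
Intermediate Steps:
$E = -74$
$\sqrt{K{\left(E \right)} + \left(\frac{250}{54} + \frac{92}{462}\right) 29} = \sqrt{- \frac{136}{-74} + \left(\frac{250}{54} + \frac{92}{462}\right) 29} = \sqrt{\left(-136\right) \left(- \frac{1}{74}\right) + \left(250 \cdot \frac{1}{54} + 92 \cdot \frac{1}{462}\right) 29} = \sqrt{\frac{68}{37} + \left(\frac{125}{27} + \frac{46}{231}\right) 29} = \sqrt{\frac{68}{37} + \frac{10039}{2079} \cdot 29} = \sqrt{\frac{68}{37} + \frac{291131}{2079}} = \sqrt{\frac{10913219}{76923}} = \frac{\sqrt{93275282793}}{25641}$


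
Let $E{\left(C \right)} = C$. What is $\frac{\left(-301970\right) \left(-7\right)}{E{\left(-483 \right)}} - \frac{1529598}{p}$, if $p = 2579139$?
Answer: $- \frac{28849190596}{6591133} \approx -4377.0$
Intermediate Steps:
$\frac{\left(-301970\right) \left(-7\right)}{E{\left(-483 \right)}} - \frac{1529598}{p} = \frac{\left(-301970\right) \left(-7\right)}{-483} - \frac{1529598}{2579139} = 2113790 \left(- \frac{1}{483}\right) - \frac{509866}{859713} = - \frac{301970}{69} - \frac{509866}{859713} = - \frac{28849190596}{6591133}$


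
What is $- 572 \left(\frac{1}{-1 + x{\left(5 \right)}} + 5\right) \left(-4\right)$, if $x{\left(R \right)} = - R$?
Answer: $\frac{33176}{3} \approx 11059.0$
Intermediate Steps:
$- 572 \left(\frac{1}{-1 + x{\left(5 \right)}} + 5\right) \left(-4\right) = - 572 \left(\frac{1}{-1 - 5} + 5\right) \left(-4\right) = - 572 \left(\frac{1}{-6} + 5\right) \left(-4\right) = - 572 \left(- \frac{1}{6} + 5\right) \left(-4\right) = - 572 \cdot \frac{29}{6} \left(-4\right) = \left(-572\right) \left(- \frac{58}{3}\right) = \frac{33176}{3}$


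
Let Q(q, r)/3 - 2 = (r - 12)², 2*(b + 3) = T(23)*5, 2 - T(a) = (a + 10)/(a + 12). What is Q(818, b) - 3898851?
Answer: -764083833/196 ≈ -3.8984e+6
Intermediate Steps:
T(a) = 2 - (10 + a)/(12 + a) (T(a) = 2 - (a + 10)/(a + 12) = 2 - (10 + a)/(12 + a))
b = -5/14 (b = -3 + (((14 + 23)/(12 + 23))*5)/2 = -3 + ((37/35)*5)/2 = -3 + (½)*(37/7) = -3 + 37/14 = -5/14 ≈ -0.35714)
Q(q, r) = 6 + 3*(-12 + r)² (Q(q, r) = 6 + 3*(r - 12)² = 6 + 3*(-12 + r)²)
Q(818, b) - 3898851 = (6 + 3*(-12 - 5/14)²) - 3898851 = (6 + 3*(-173/14)²) - 3898851 = (6 + 3*(29929/196)) - 3898851 = (6 + 89787/196) - 3898851 = 90963/196 - 3898851 = -764083833/196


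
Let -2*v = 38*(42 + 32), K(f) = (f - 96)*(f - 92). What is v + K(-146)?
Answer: 56190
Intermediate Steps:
K(f) = (-96 + f)*(-92 + f)
v = -1406 (v = -19*(42 + 32) = -19*74 = -1/2*2812 = -1406)
v + K(-146) = -1406 + (8832 + (-146)**2 - 188*(-146)) = -1406 + (8832 + 21316 + 27448) = -1406 + 57596 = 56190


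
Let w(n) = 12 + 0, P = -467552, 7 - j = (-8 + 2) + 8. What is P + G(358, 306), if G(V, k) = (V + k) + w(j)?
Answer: -466876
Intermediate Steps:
j = 5 (j = 7 - ((-8 + 2) + 8) = 7 - (-6 + 8) = 7 - 1*2 = 7 - 2 = 5)
w(n) = 12
G(V, k) = 12 + V + k (G(V, k) = (V + k) + 12 = 12 + V + k)
P + G(358, 306) = -467552 + (12 + 358 + 306) = -467552 + 676 = -466876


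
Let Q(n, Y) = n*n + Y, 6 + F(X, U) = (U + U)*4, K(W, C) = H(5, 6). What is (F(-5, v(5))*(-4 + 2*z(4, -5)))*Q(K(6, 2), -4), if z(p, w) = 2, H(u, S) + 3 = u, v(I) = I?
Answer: 0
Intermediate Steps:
H(u, S) = -3 + u
K(W, C) = 2 (K(W, C) = -3 + 5 = 2)
F(X, U) = -6 + 8*U (F(X, U) = -6 + (U + U)*4 = -6 + (2*U)*4 = -6 + 8*U)
Q(n, Y) = Y + n² (Q(n, Y) = n² + Y = Y + n²)
(F(-5, v(5))*(-4 + 2*z(4, -5)))*Q(K(6, 2), -4) = ((-6 + 8*5)*(-4 + 2*2))*(-4 + 2²) = ((-6 + 40)*(-4 + 4))*(-4 + 4) = (34*0)*0 = 0*0 = 0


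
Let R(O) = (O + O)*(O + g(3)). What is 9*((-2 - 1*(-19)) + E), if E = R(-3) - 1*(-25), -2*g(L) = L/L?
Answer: 567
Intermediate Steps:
g(L) = -½ (g(L) = -L/(2*L) = -½*1 = -½)
R(O) = 2*O*(-½ + O) (R(O) = (O + O)*(O - ½) = (2*O)*(-½ + O) = 2*O*(-½ + O))
E = 46 (E = -3*(-1 + 2*(-3)) - 1*(-25) = -3*(-1 - 6) + 25 = -3*(-7) + 25 = 21 + 25 = 46)
9*((-2 - 1*(-19)) + E) = 9*((-2 - 1*(-19)) + 46) = 9*((-2 + 19) + 46) = 9*(17 + 46) = 9*63 = 567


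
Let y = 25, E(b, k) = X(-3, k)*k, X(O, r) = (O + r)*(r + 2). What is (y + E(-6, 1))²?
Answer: 361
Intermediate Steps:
X(O, r) = (2 + r)*(O + r) (X(O, r) = (O + r)*(2 + r) = (2 + r)*(O + r))
E(b, k) = k*(-6 + k² - k) (E(b, k) = (k² + 2*(-3) + 2*k - 3*k)*k = (k² - 6 + 2*k - 3*k)*k = (-6 + k² - k)*k = k*(-6 + k² - k))
(y + E(-6, 1))² = (25 + 1*(-6 + 1² - 1*1))² = (25 + 1*(-6 + 1 - 1))² = (25 + 1*(-6))² = (25 - 6)² = 19² = 361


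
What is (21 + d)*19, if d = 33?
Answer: 1026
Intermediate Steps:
(21 + d)*19 = (21 + 33)*19 = 54*19 = 1026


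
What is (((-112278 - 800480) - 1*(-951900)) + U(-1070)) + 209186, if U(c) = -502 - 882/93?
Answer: 7682312/31 ≈ 2.4782e+5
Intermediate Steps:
U(c) = -15856/31 (U(c) = -502 - 882*1/93 = -502 - 294/31 = -15856/31)
(((-112278 - 800480) - 1*(-951900)) + U(-1070)) + 209186 = (((-112278 - 800480) - 1*(-951900)) - 15856/31) + 209186 = ((-912758 + 951900) - 15856/31) + 209186 = (39142 - 15856/31) + 209186 = 1197546/31 + 209186 = 7682312/31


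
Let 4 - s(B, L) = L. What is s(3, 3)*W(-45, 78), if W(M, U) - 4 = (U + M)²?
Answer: 1093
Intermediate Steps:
W(M, U) = 4 + (M + U)² (W(M, U) = 4 + (U + M)² = 4 + (M + U)²)
s(B, L) = 4 - L
s(3, 3)*W(-45, 78) = (4 - 1*3)*(4 + (-45 + 78)²) = (4 - 3)*(4 + 33²) = 1*(4 + 1089) = 1*1093 = 1093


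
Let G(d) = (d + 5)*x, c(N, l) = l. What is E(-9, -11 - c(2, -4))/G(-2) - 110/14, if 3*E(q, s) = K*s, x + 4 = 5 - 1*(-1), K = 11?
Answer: -1529/126 ≈ -12.135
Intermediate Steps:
x = 2 (x = -4 + (5 - 1*(-1)) = -4 + (5 + 1) = -4 + 6 = 2)
G(d) = 10 + 2*d (G(d) = (d + 5)*2 = (5 + d)*2 = 10 + 2*d)
E(q, s) = 11*s/3 (E(q, s) = (11*s)/3 = 11*s/3)
E(-9, -11 - c(2, -4))/G(-2) - 110/14 = (11*(-11 - 1*(-4))/3)/(10 + 2*(-2)) - 110/14 = (11*(-11 + 4)/3)/(10 - 4) - 110*1/14 = ((11/3)*(-7))/6 - 55/7 = -77/3*⅙ - 55/7 = -77/18 - 55/7 = -1529/126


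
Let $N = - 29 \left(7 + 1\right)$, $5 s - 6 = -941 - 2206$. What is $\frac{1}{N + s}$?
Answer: $- \frac{5}{4301} \approx -0.0011625$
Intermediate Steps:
$s = - \frac{3141}{5}$ ($s = \frac{6}{5} + \frac{-941 - 2206}{5} = \frac{6}{5} + \frac{1}{5} \left(-3147\right) = \frac{6}{5} - \frac{3147}{5} = - \frac{3141}{5} \approx -628.2$)
$N = -232$ ($N = \left(-29\right) 8 = -232$)
$\frac{1}{N + s} = \frac{1}{-232 - \frac{3141}{5}} = \frac{1}{- \frac{4301}{5}} = - \frac{5}{4301}$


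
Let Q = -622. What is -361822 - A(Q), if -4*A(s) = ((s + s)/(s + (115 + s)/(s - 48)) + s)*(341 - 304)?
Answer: -305978686803/832466 ≈ -3.6756e+5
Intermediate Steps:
A(s) = -37*s/4 - 37*s/(2*(s + (115 + s)/(-48 + s))) (A(s) = -((s + s)/(s + (115 + s)/(s - 48)) + s)*(341 - 304)/4 = -((2*s)/(s + (115 + s)/(-48 + s)) + s)*37/4 = -(2*s/(s + (115 + s)/(-48 + s)) + s)*37/4 = -(s + 2*s/(s + (115 + s)/(-48 + s)))*37/4 = -(37*s + 74*s/(s + (115 + s)/(-48 + s)))/4 = -37*s/4 - 37*s/(2*(s + (115 + s)/(-48 + s))))
-361822 - A(Q) = -361822 - 37*(-622)*(-19 - 1*(-622)² + 45*(-622))/(4*(115 + (-622)² - 47*(-622))) = -361822 - 37*(-622)*(-19 - 1*386884 - 27990)/(4*(115 + 386884 + 29234)) = -361822 - 37*(-622)*(-19 - 386884 - 27990)/(4*416233) = -361822 - 37*(-622)*(-414893)/(4*416233) = -361822 - 1*4774173751/832466 = -361822 - 4774173751/832466 = -305978686803/832466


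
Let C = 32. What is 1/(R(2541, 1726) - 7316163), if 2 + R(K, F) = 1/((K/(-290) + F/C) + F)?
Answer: -4109127/30063051135635 ≈ -1.3668e-7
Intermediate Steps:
R(K, F) = -2 + 1/(-K/290 + 33*F/32) (R(K, F) = -2 + 1/((K/(-290) + F/32) + F) = -2 + 1/((K*(-1/290) + F*(1/32)) + F) = -2 + 1/((-K/290 + F/32) + F) = -2 + 1/(-K/290 + 33*F/32))
1/(R(2541, 1726) - 7316163) = 1/(2*(2320 - 4785*1726 + 16*2541)/(-16*2541 + 4785*1726) - 7316163) = 1/(2*(2320 - 8258910 + 40656)/(-40656 + 8258910) - 7316163) = 1/(2*(-8215934)/8218254 - 7316163) = 1/(2*(1/8218254)*(-8215934) - 7316163) = 1/(-8215934/4109127 - 7316163) = 1/(-30063051135635/4109127) = -4109127/30063051135635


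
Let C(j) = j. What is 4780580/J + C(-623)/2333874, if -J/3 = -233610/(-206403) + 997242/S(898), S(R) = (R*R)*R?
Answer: -13235259670478651086342669/9411885933185263062 ≈ -1.4062e+6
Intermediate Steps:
S(R) = R³ (S(R) = R²*R = R³)
J = -84687350129823/24911149320196 (J = -3*(-233610/(-206403) + 997242/(898³)) = -3*(-233610*(-1/206403) + 997242/724150792) = -3*(77870/68801 + 997242*(1/724150792)) = -3*(77870/68801 + 498621/362075396) = -3*28229116709941/24911149320196 = -84687350129823/24911149320196 ≈ -3.3996)
4780580/J + C(-623)/2333874 = 4780580/(-84687350129823/24911149320196) - 623/2333874 = 4780580*(-24911149320196/84687350129823) - 623*1/2333874 = -17012820316734656240/12098192875689 - 623/2333874 = -13235259670478651086342669/9411885933185263062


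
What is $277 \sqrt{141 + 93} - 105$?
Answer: $-105 + 831 \sqrt{26} \approx 4132.3$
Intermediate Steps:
$277 \sqrt{141 + 93} - 105 = 277 \sqrt{234} - 105 = 277 \cdot 3 \sqrt{26} - 105 = 831 \sqrt{26} - 105 = -105 + 831 \sqrt{26}$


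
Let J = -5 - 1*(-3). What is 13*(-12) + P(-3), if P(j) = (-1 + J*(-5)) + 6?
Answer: -141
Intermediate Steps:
J = -2 (J = -5 + 3 = -2)
P(j) = 15 (P(j) = (-1 - 2*(-5)) + 6 = (-1 + 10) + 6 = 9 + 6 = 15)
13*(-12) + P(-3) = 13*(-12) + 15 = -156 + 15 = -141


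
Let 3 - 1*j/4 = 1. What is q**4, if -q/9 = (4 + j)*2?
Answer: 2176782336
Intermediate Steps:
j = 8 (j = 12 - 4*1 = 12 - 4 = 8)
q = -216 (q = -9*(4 + 8)*2 = -108*2 = -9*24 = -216)
q**4 = (-216)**4 = 2176782336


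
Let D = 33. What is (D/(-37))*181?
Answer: -5973/37 ≈ -161.43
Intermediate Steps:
(D/(-37))*181 = (33/(-37))*181 = (33*(-1/37))*181 = -33/37*181 = -5973/37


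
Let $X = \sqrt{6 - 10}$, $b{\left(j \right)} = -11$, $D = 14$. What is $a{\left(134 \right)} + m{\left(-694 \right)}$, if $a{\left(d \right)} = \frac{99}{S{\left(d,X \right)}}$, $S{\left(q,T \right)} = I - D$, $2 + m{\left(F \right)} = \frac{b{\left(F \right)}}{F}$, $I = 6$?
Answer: $- \frac{39861}{2776} \approx -14.359$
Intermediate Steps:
$m{\left(F \right)} = -2 - \frac{11}{F}$
$X = 2 i$ ($X = \sqrt{-4} = 2 i \approx 2.0 i$)
$S{\left(q,T \right)} = -8$ ($S{\left(q,T \right)} = 6 - 14 = -8$)
$a{\left(d \right)} = - \frac{99}{8}$ ($a{\left(d \right)} = \frac{99}{-8} = 99 \left(- \frac{1}{8}\right) = - \frac{99}{8}$)
$a{\left(134 \right)} + m{\left(-694 \right)} = - \frac{99}{8} - \left(2 + \frac{11}{-694}\right) = - \frac{99}{8} - \frac{1377}{694} = - \frac{39861}{2776}$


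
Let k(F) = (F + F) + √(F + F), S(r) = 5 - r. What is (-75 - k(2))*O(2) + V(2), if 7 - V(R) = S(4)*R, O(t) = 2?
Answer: -157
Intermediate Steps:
k(F) = 2*F + √2*√F (k(F) = 2*F + √(2*F) = 2*F + √2*√F)
V(R) = 7 - R (V(R) = 7 - (5 - 1*4)*R = 7 - (5 - 4)*R = 7 - R)
(-75 - k(2))*O(2) + V(2) = (-75 - (2*2 + √2*√2))*2 + (7 - 1*2) = (-75 - (4 + 2))*2 + (7 - 2) = (-75 - 1*6)*2 + 5 = (-75 - 6)*2 + 5 = -81*2 + 5 = -162 + 5 = -157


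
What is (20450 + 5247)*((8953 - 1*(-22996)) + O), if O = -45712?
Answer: -353667811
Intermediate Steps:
(20450 + 5247)*((8953 - 1*(-22996)) + O) = (20450 + 5247)*((8953 - 1*(-22996)) - 45712) = 25697*((8953 + 22996) - 45712) = 25697*(31949 - 45712) = 25697*(-13763) = -353667811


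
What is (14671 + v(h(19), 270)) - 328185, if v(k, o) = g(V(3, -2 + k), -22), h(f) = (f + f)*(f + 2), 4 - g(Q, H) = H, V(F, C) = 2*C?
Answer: -313488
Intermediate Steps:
g(Q, H) = 4 - H
h(f) = 2*f*(2 + f) (h(f) = (2*f)*(2 + f) = 2*f*(2 + f))
v(k, o) = 26 (v(k, o) = 4 - 1*(-22) = 4 + 22 = 26)
(14671 + v(h(19), 270)) - 328185 = (14671 + 26) - 328185 = 14697 - 328185 = -313488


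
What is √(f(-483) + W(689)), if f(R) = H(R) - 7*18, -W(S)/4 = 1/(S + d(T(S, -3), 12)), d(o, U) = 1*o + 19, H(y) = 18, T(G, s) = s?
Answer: 4*I*√3355095/705 ≈ 10.393*I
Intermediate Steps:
d(o, U) = 19 + o (d(o, U) = o + 19 = 19 + o)
W(S) = -4/(16 + S) (W(S) = -4/(S + (19 - 3)) = -4/(S + 16) = -4/(16 + S))
f(R) = -108 (f(R) = 18 - 7*18 = 18 - 1*126 = 18 - 126 = -108)
√(f(-483) + W(689)) = √(-108 - 4/(16 + 689)) = √(-108 - 4/705) = √(-76144/705) = 4*I*√3355095/705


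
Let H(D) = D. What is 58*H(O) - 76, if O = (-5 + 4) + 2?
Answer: -18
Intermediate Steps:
O = 1 (O = -1 + 2 = 1)
58*H(O) - 76 = 58*1 - 76 = 58 - 76 = -18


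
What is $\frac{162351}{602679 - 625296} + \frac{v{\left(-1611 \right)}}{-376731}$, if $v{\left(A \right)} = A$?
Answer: $- \frac{107806382}{15027381} \approx -7.174$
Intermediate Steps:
$\frac{162351}{602679 - 625296} + \frac{v{\left(-1611 \right)}}{-376731} = \frac{162351}{602679 - 625296} - \frac{1611}{-376731} = \frac{162351}{-22617} - - \frac{179}{41859} = 162351 \left(- \frac{1}{22617}\right) + \frac{179}{41859} = - \frac{2577}{359} + \frac{179}{41859} = - \frac{107806382}{15027381}$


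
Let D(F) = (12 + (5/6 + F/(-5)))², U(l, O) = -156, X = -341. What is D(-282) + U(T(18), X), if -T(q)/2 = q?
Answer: 4173529/900 ≈ 4637.3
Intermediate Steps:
T(q) = -2*q
D(F) = (77/6 - F/5)² (D(F) = (12 + (5*(⅙) + F*(-⅕)))² = (12 + (⅚ - F/5))² = (77/6 - F/5)²)
D(-282) + U(T(18), X) = (-385 + 6*(-282))²/900 - 156 = (-385 - 1692)²/900 - 156 = (1/900)*(-2077)² - 156 = (1/900)*4313929 - 156 = 4313929/900 - 156 = 4173529/900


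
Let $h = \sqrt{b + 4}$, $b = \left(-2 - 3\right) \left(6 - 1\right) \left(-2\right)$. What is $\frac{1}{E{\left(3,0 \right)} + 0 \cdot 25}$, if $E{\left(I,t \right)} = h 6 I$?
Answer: $\frac{\sqrt{6}}{324} \approx 0.0075602$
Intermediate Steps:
$b = 50$ ($b = \left(-5\right) 5 \left(-2\right) = \left(-25\right) \left(-2\right) = 50$)
$h = 3 \sqrt{6}$ ($h = \sqrt{50 + 4} = \sqrt{54} = 3 \sqrt{6} \approx 7.3485$)
$E{\left(I,t \right)} = 18 I \sqrt{6}$ ($E{\left(I,t \right)} = 3 \sqrt{6} \cdot 6 I = 18 \sqrt{6} I = 18 I \sqrt{6}$)
$\frac{1}{E{\left(3,0 \right)} + 0 \cdot 25} = \frac{1}{18 \cdot 3 \sqrt{6} + 0 \cdot 25} = \frac{1}{54 \sqrt{6} + 0} = \frac{1}{54 \sqrt{6}} = \frac{\sqrt{6}}{324}$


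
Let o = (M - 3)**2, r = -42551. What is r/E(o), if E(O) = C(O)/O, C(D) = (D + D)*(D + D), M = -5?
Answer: -42551/256 ≈ -166.21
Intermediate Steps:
C(D) = 4*D**2 (C(D) = (2*D)*(2*D) = 4*D**2)
o = 64 (o = (-5 - 3)**2 = (-8)**2 = 64)
E(O) = 4*O (E(O) = (4*O**2)/O = 4*O)
r/E(o) = -42551/(4*64) = -42551/256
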